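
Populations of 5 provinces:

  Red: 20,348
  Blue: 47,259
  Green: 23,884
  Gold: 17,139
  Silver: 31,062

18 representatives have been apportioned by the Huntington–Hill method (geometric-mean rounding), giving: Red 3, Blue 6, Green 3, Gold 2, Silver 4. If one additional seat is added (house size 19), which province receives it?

Blue

Priority for the next seat is population ÷ (√(s·(s+1))).
Priorities: Red 5873.962, Blue 7292.222, Green 6894.717, Gold 6996.967, Silver 6945.674.
Highest priority: Blue.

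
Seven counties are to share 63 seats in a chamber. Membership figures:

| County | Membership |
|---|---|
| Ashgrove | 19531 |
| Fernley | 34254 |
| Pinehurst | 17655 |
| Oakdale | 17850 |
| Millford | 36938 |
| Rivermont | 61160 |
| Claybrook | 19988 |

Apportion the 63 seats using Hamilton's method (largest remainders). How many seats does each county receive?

Ashgrove=6, Fernley=10, Pinehurst=5, Oakdale=6, Millford=11, Rivermont=19, Claybrook=6

The standard divisor is 207376/63 ≈ 3291.683.
Standard quotas: Ashgrove 5.9334, Fernley 10.4062, Pinehurst 5.3635, Oakdale 5.4228, Millford 11.2216, Rivermont 18.5802, Claybrook 6.0723.
Lower quotas: Ashgrove 5, Fernley 10, Pinehurst 5, Oakdale 5, Millford 11, Rivermont 18, Claybrook 6 (sum 60, leaving 3 seats).
Remainders in descending order: Ashgrove 0.9334, Rivermont 0.5802, Oakdale 0.4228, Fernley 0.4062, Pinehurst 0.3635, Millford 0.2216, Claybrook 0.0723.
The surplus seats go to Ashgrove, Rivermont, Oakdale.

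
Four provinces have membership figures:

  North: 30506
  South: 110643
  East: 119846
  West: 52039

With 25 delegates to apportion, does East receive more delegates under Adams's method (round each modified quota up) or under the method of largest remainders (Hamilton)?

Hamilton

Adams: North 3, South 9, East 9, West 4.
Hamilton: North 2, South 9, East 10, West 4.
East gets 9 under Adams and 10 under Hamilton.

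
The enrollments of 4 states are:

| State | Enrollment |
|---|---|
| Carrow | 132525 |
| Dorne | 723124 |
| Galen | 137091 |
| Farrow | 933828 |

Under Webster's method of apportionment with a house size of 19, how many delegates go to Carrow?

1

Standard divisor 1926568/19 ≈ 101398.316; standard quotas: Carrow 1.307, Dorne 7.132, Galen 1.352, Farrow 9.210.
Rounding to the nearest integer gives 1, 7, 1, 9 = 18 seats, so the divisor must be adjusted.
With modified divisor 97400: modified quotas Carrow 1.361, Dorne 7.424, Galen 1.408, Farrow 9.588.
Rounding to the nearest integer: Carrow 1, Dorne 7, Galen 1, Farrow 10 (total 19).
Carrow receives 1.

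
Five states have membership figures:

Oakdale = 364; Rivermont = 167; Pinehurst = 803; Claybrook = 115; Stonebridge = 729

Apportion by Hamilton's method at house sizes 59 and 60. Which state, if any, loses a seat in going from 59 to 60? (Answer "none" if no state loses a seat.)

none

At 59 seats: Oakdale 10, Rivermont 4, Pinehurst 22, Claybrook 3, Stonebridge 20.
At 60 seats: Oakdale 10, Rivermont 5, Pinehurst 22, Claybrook 3, Stonebridge 20.
No state's allocation decreased.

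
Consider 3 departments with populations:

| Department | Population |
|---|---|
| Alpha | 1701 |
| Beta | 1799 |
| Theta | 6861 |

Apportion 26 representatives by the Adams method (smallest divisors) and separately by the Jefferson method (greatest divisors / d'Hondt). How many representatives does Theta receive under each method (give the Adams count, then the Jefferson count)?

17 and 18

Adams: Alpha 4, Beta 5, Theta 17.
Jefferson: Alpha 4, Beta 4, Theta 18.
Theta gets 17 under Adams and 18 under Jefferson.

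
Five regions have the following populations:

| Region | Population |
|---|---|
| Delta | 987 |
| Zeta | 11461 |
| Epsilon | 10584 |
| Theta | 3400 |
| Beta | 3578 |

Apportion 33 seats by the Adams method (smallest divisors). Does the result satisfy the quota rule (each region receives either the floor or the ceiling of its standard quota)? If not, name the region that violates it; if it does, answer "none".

Standard quotas: Delta 1.085, Zeta 12.603, Epsilon 11.639, Theta 3.739, Beta 3.934.
Adams allocation: Delta 2, Zeta 12, Epsilon 11, Theta 4, Beta 4.
Every allocation lies between the lower and upper quota.

none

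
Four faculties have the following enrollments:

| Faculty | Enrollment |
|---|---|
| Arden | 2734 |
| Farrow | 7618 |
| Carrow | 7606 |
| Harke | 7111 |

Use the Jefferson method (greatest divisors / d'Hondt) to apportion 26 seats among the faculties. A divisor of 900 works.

Arden 3, Farrow 8, Carrow 8, Harke 7

With modified divisor 900: modified quotas Arden 3.038, Farrow 8.464, Carrow 8.451, Harke 7.901.
Rounding down: Arden 3, Farrow 8, Carrow 8, Harke 7 (total 26).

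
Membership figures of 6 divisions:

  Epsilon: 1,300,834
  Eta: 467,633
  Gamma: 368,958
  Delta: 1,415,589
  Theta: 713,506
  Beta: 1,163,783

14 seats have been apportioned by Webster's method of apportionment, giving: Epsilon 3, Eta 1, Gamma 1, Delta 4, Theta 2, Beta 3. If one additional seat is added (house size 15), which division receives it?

Priority for the next seat is population ÷ (current seats + 0.5).
Priorities: Epsilon 371666.857, Eta 311755.333, Gamma 245972.000, Delta 314575.333, Theta 285402.400, Beta 332509.429.
Highest priority: Epsilon.

Epsilon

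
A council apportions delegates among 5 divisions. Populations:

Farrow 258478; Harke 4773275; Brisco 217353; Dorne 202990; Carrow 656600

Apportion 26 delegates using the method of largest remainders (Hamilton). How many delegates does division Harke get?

20

Standard divisor: 6108696 ÷ 26 ≈ 234949.846.
Standard quotas: Farrow 1.1001, Harke 20.3161, Brisco 0.9251, Dorne 0.8640, Carrow 2.7946.
Lower quotas: Farrow 1, Harke 20, Brisco 0, Dorne 0, Carrow 2 (sum 23, leaving 3 seats).
Remainders in descending order: Brisco 0.9251, Dorne 0.8640, Carrow 0.7946, Harke 0.3161, Farrow 0.1001.
The surplus seats go to Brisco, Dorne, Carrow.
Harke receives 20.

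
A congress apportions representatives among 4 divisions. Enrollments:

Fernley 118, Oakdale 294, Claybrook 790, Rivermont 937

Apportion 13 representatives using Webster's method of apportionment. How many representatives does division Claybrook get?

Standard divisor 2139/13 ≈ 164.538; standard quotas: Fernley 0.717, Oakdale 1.787, Claybrook 4.801, Rivermont 5.695.
Rounding to the nearest integer gives 1, 2, 5, 6 = 14 seats, so the divisor must be adjusted.
With modified divisor 173: modified quotas Fernley 0.682, Oakdale 1.699, Claybrook 4.566, Rivermont 5.416.
Rounding to the nearest integer: Fernley 1, Oakdale 2, Claybrook 5, Rivermont 5 (total 13).
Claybrook receives 5.

5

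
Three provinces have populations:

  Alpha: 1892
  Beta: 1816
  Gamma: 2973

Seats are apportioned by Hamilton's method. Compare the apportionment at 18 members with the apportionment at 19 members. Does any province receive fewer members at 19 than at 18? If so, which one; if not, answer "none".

At 18 seats: Alpha 5, Beta 5, Gamma 8.
At 19 seats: Alpha 5, Beta 5, Gamma 9.
No province's allocation decreased.

none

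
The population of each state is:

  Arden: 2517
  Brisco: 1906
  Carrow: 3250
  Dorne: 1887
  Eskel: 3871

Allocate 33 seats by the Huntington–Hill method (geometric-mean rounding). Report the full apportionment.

Arden 6; Brisco 5; Carrow 8; Dorne 5; Eskel 9

With divisor 415: modified quotas Arden 6.065, Brisco 4.593, Carrow 7.831, Dorne 4.547, Eskel 9.328.
Geometric-mean thresholds: Arden √(6·7)=6.481, Brisco √(4·5)=4.472, Carrow √(7·8)=7.483, Dorne √(4·5)=4.472, Eskel √(9·10)=9.487.
Each quota rounded against its threshold gives Arden 6, Brisco 5, Carrow 8, Dorne 5, Eskel 9 (total 33).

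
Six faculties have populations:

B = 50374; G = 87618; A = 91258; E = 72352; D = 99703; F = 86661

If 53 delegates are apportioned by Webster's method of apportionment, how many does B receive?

Standard divisor 487966/53 ≈ 9206.906; standard quotas: B 5.471, G 9.517, A 9.912, E 7.858, D 10.829, F 9.413.
Rounding to the nearest integer gives B 5, G 10, A 10, E 8, D 11, F 9 — total 53, matching the house size, so no adjustment is needed.
B receives 5.

5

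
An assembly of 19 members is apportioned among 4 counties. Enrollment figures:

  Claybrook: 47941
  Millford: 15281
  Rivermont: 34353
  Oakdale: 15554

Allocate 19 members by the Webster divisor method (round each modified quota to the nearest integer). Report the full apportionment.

Claybrook 8, Millford 2, Rivermont 6, Oakdale 3

Standard divisor 113129/19 ≈ 5954.158; standard quotas: Claybrook 8.052, Millford 2.566, Rivermont 5.770, Oakdale 2.612.
Rounding to the nearest integer gives 8, 3, 6, 3 = 20 seats, so the divisor must be adjusted.
With modified divisor 6170: modified quotas Claybrook 7.770, Millford 2.477, Rivermont 5.568, Oakdale 2.521.
Rounding to the nearest integer: Claybrook 8, Millford 2, Rivermont 6, Oakdale 3 (total 19).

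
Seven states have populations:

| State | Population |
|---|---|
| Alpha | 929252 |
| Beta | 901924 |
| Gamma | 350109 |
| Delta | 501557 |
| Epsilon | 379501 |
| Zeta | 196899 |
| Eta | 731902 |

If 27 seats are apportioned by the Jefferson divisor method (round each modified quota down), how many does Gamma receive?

2

Standard divisor 3991144/27 ≈ 147820.148; standard quotas: Alpha 6.286, Beta 6.101, Gamma 2.368, Delta 3.393, Epsilon 2.567, Zeta 1.332, Eta 4.951.
Rounding down gives 6, 6, 2, 3, 2, 1, 4 = 24 seats, so the divisor must be adjusted.
With modified divisor 127700: modified quotas Alpha 7.277, Beta 7.063, Gamma 2.742, Delta 3.928, Epsilon 2.972, Zeta 1.542, Eta 5.731.
Rounding down: Alpha 7, Beta 7, Gamma 2, Delta 3, Epsilon 2, Zeta 1, Eta 5 (total 27).
Gamma receives 2.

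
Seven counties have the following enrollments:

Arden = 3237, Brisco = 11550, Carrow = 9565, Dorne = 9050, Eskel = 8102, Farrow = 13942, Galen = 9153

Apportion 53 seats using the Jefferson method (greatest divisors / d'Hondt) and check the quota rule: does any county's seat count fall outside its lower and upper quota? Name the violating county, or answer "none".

Standard quotas: Arden 2.656, Brisco 9.476, Carrow 7.848, Dorne 7.425, Eskel 6.647, Farrow 11.439, Galen 7.510.
Jefferson allocation: Arden 2, Brisco 10, Carrow 8, Dorne 7, Eskel 7, Farrow 12, Galen 7.
Every allocation lies between the lower and upper quota.

none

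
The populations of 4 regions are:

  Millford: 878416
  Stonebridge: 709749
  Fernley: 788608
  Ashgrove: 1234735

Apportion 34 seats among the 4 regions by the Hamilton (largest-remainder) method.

Standard divisor: 3611508 ÷ 34 ≈ 106220.824.
Standard quotas: Millford 8.2697, Stonebridge 6.6818, Fernley 7.4242, Ashgrove 11.6242.
Lower quotas: Millford 8, Stonebridge 6, Fernley 7, Ashgrove 11 (sum 32, leaving 2 seats).
Remainders in descending order: Stonebridge 0.6818, Ashgrove 0.6242, Fernley 0.4242, Millford 0.2697.
The surplus seats go to Stonebridge, Ashgrove.

Millford 8, Stonebridge 7, Fernley 7, Ashgrove 12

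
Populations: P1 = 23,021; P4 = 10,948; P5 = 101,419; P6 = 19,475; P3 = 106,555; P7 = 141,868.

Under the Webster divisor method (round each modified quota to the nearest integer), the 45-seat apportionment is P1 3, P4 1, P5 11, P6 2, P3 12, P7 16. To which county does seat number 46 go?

P5

Priority for the next seat is population ÷ (current seats + 0.5).
Priorities: P1 6577.429, P4 7298.667, P5 8819.043, P6 7790.000, P3 8524.400, P7 8598.061.
Highest priority: P5.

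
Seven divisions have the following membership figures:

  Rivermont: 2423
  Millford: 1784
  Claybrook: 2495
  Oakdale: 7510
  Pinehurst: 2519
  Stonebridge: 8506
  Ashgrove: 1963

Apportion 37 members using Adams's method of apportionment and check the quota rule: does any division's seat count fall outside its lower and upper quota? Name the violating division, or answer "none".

none

Standard quotas: Rivermont 3.296, Millford 2.427, Claybrook 3.394, Oakdale 10.216, Pinehurst 3.427, Stonebridge 11.571, Ashgrove 2.670.
Adams allocation: Rivermont 3, Millford 3, Claybrook 3, Oakdale 10, Pinehurst 4, Stonebridge 11, Ashgrove 3.
Every allocation lies between the lower and upper quota.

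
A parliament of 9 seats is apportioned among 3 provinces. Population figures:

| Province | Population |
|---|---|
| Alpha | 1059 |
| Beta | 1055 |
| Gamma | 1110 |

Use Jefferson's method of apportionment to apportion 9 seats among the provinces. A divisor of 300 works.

With modified divisor 300: modified quotas Alpha 3.530, Beta 3.517, Gamma 3.700.
Rounding down: Alpha 3, Beta 3, Gamma 3 (total 9).

Alpha: 3; Beta: 3; Gamma: 3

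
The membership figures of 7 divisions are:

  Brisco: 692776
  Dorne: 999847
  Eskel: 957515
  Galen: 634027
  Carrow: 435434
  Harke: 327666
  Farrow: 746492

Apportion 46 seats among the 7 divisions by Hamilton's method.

Brisco 7; Dorne 10; Eskel 9; Galen 6; Carrow 4; Harke 3; Farrow 7

The standard divisor is 4793757/46 ≈ 104212.109.
Standard quotas: Brisco 6.6477, Dorne 9.5943, Eskel 9.1881, Galen 6.0840, Carrow 4.1783, Harke 3.1442, Farrow 7.1632.
Lower quotas: Brisco 6, Dorne 9, Eskel 9, Galen 6, Carrow 4, Harke 3, Farrow 7 (sum 44, leaving 2 seats).
Remainders in descending order: Brisco 0.6477, Dorne 0.5943, Eskel 0.1881, Carrow 0.1783, Farrow 0.1632, Harke 0.1442, Galen 0.0840.
The surplus seats go to Brisco, Dorne.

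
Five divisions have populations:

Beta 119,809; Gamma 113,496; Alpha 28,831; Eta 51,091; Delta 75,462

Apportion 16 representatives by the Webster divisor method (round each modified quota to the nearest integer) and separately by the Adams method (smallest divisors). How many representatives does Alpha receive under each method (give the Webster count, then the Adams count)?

1 and 2

Webster: Beta 5, Gamma 5, Alpha 1, Eta 2, Delta 3.
Adams: Beta 5, Gamma 4, Alpha 2, Eta 2, Delta 3.
Alpha gets 1 under Webster and 2 under Adams.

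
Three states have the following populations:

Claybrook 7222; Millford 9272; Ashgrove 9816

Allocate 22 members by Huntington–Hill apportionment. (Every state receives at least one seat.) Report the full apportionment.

Claybrook 6; Millford 8; Ashgrove 8

With divisor 1198: modified quotas Claybrook 6.028, Millford 7.740, Ashgrove 8.194.
Geometric-mean thresholds: Claybrook √(6·7)=6.481, Millford √(7·8)=7.483, Ashgrove √(8·9)=8.485.
Each quota rounded against its threshold gives Claybrook 6, Millford 8, Ashgrove 8 (total 22).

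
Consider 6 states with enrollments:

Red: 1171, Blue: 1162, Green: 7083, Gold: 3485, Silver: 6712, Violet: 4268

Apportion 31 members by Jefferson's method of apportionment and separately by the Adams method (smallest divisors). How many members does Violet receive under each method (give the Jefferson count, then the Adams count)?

Jefferson: Red 1, Blue 1, Green 10, Gold 4, Silver 9, Violet 6.
Adams: Red 2, Blue 2, Green 9, Gold 5, Silver 8, Violet 5.
Violet gets 6 under Jefferson and 5 under Adams.

6 and 5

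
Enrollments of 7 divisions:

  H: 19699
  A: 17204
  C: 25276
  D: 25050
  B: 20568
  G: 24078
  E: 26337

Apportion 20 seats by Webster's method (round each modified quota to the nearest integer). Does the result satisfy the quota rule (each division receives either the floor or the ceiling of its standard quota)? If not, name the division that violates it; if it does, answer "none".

none

Standard quotas: H 2.490, A 2.175, C 3.195, D 3.167, B 2.600, G 3.044, E 3.329.
Webster allocation: H 3, A 2, C 3, D 3, B 3, G 3, E 3.
Every allocation lies between the lower and upper quota.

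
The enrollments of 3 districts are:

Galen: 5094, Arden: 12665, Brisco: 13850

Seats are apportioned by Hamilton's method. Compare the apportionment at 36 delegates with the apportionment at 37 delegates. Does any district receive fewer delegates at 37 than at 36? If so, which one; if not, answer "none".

none

At 36 seats: Galen 6, Arden 14, Brisco 16.
At 37 seats: Galen 6, Arden 15, Brisco 16.
No district's allocation decreased.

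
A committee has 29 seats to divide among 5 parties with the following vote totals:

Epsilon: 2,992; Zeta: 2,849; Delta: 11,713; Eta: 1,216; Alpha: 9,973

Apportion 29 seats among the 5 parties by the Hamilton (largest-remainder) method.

Total 28743; standard divisor 28743/29 ≈ 991.138.
Standard quotas: Epsilon 3.0188, Zeta 2.8745, Delta 11.8177, Eta 1.2269, Alpha 10.0622.
Lower quotas: Epsilon 3, Zeta 2, Delta 11, Eta 1, Alpha 10 (sum 27, leaving 2 seats).
Remainders in descending order: Zeta 0.8745, Delta 0.8177, Eta 0.2269, Alpha 0.0622, Epsilon 0.0188.
Largest remainders: Zeta, Delta receive the extra seats.

Epsilon 3; Zeta 3; Delta 12; Eta 1; Alpha 10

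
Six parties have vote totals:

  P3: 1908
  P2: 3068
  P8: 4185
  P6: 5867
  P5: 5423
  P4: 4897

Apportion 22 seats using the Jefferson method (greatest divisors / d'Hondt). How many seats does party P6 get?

5

Standard divisor 25348/22 ≈ 1152.182; standard quotas: P3 1.656, P2 2.663, P8 3.632, P6 5.092, P5 4.707, P4 4.250.
Rounding down gives 1, 2, 3, 5, 4, 4 = 19 seats, so the divisor must be adjusted.
With modified divisor 1000: modified quotas P3 1.908, P2 3.068, P8 4.185, P6 5.867, P5 5.423, P4 4.897.
Rounding down: P3 1, P2 3, P8 4, P6 5, P5 5, P4 4 (total 22).
P6 receives 5.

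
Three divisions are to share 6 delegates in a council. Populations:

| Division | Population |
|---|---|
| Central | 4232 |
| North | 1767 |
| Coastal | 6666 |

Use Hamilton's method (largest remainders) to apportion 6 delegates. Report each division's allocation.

The standard divisor is 12665/6 ≈ 2110.833.
Standard quotas: Central 2.0049, North 0.8371, Coastal 3.1580.
Lower quotas: Central 2, North 0, Coastal 3 (sum 5, leaving 1 seat).
Remainders in descending order: North 0.8371, Coastal 0.1580, Central 0.0049.
Largest remainder: North receives the extra seat.

Central 2, North 1, Coastal 3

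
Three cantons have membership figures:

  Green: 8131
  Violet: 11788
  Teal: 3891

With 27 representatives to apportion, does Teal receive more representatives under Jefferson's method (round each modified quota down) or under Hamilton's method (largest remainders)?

Hamilton

Jefferson: Green 9, Violet 14, Teal 4.
Hamilton: Green 9, Violet 13, Teal 5.
Teal gets 4 under Jefferson and 5 under Hamilton.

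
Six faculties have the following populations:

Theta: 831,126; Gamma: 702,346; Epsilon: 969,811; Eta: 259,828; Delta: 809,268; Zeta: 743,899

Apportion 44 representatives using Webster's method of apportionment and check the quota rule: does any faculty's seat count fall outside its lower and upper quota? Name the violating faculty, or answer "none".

Standard quotas: Theta 8.472, Gamma 7.160, Epsilon 9.886, Eta 2.649, Delta 8.250, Zeta 7.583.
Webster allocation: Theta 8, Gamma 7, Epsilon 10, Eta 3, Delta 8, Zeta 8.
Every allocation lies between the lower and upper quota.

none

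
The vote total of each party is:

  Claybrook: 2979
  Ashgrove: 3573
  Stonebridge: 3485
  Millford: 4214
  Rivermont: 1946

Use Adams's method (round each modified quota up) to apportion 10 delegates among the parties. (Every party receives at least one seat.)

Standard divisor 16197/10 ≈ 1619.7; standard quotas: Claybrook 1.839, Ashgrove 2.206, Stonebridge 2.152, Millford 2.602, Rivermont 1.201.
Rounding up gives 2, 3, 3, 3, 2 = 13 seats, so the divisor must be adjusted.
With modified divisor 2000: modified quotas Claybrook 1.490, Ashgrove 1.786, Stonebridge 1.742, Millford 2.107, Rivermont 0.973.
Rounding up: Claybrook 2, Ashgrove 2, Stonebridge 2, Millford 3, Rivermont 1 (total 10).

Claybrook: 2, Ashgrove: 2, Stonebridge: 2, Millford: 3, Rivermont: 1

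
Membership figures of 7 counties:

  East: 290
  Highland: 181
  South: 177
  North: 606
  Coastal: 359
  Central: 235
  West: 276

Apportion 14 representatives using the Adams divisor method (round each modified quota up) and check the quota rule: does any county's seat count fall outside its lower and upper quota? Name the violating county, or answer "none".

none

Standard quotas: East 1.911, Highland 1.193, South 1.167, North 3.994, Coastal 2.366, Central 1.549, West 1.819.
Adams allocation: East 2, Highland 1, South 1, North 4, Coastal 2, Central 2, West 2.
Every allocation lies between the lower and upper quota.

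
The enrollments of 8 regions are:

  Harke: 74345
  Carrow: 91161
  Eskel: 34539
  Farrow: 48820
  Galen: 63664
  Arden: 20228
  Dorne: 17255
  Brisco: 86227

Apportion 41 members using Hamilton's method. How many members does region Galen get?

6

Total 436239; standard divisor 436239/41 ≈ 10639.976.
Standard quotas: Harke 6.9873, Carrow 8.5678, Eskel 3.2462, Farrow 4.5884, Galen 5.9835, Arden 1.9011, Dorne 1.6217, Brisco 8.1041.
Lower quotas: Harke 6, Carrow 8, Eskel 3, Farrow 4, Galen 5, Arden 1, Dorne 1, Brisco 8 (sum 36, leaving 5 seats).
Remainders in descending order: Harke 0.9873, Galen 0.9835, Arden 0.9011, Dorne 0.6217, Farrow 0.5884, Carrow 0.5678, Eskel 0.2462, Brisco 0.1041.
Largest remainders: Harke, Galen, Arden, Dorne, Farrow receive the extra seats.
Galen receives 6.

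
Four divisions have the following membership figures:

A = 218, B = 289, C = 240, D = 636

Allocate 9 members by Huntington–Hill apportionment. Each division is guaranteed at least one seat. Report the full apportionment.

With divisor 162: modified quotas A 1.346, B 1.784, C 1.481, D 3.926.
Geometric-mean thresholds: A √(1·2)=1.414, B √(1·2)=1.414, C √(1·2)=1.414, D √(3·4)=3.464.
Each quota rounded against its threshold gives A 1, B 2, C 2, D 4 (total 9).

A=1, B=2, C=2, D=4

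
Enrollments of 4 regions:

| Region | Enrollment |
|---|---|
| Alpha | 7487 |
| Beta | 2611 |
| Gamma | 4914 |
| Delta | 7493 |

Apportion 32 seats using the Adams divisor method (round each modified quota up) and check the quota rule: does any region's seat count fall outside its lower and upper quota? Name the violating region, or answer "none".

none

Standard quotas: Alpha 10.646, Beta 3.713, Gamma 6.987, Delta 10.654.
Adams allocation: Alpha 10, Beta 4, Gamma 7, Delta 11.
Every allocation lies between the lower and upper quota.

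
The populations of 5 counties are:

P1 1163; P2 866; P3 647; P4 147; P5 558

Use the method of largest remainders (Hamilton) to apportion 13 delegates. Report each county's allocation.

Standard divisor: 3381 ÷ 13 ≈ 260.077.
Standard quotas: P1 4.472, P2 3.330, P3 2.488, P4 0.565, P5 2.146.
Lower quotas: P1 4, P2 3, P3 2, P4 0, P5 2 (sum 11, leaving 2 seats).
Remainders in descending order: P4 0.565, P3 0.488, P1 0.472, P2 0.330, P5 0.146.
Largest remainders: P4, P3 receive the extra seats.

P1 4, P2 3, P3 3, P4 1, P5 2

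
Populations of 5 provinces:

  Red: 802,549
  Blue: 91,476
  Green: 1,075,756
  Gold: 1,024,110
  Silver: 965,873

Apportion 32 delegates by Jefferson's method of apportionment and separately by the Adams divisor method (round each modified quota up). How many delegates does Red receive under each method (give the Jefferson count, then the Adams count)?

Jefferson: Red 7, Blue 0, Green 9, Gold 8, Silver 8.
Adams: Red 6, Blue 1, Green 9, Gold 8, Silver 8.
Red gets 7 under Jefferson and 6 under Adams.

7 and 6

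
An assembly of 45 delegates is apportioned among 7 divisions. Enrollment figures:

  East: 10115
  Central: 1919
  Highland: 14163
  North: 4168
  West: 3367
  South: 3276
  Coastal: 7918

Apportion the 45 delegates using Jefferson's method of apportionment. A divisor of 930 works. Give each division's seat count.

East 10, Central 2, Highland 15, North 4, West 3, South 3, Coastal 8

With modified divisor 930: modified quotas East 10.876, Central 2.063, Highland 15.229, North 4.482, West 3.620, South 3.523, Coastal 8.514.
Rounding down: East 10, Central 2, Highland 15, North 4, West 3, South 3, Coastal 8 (total 45).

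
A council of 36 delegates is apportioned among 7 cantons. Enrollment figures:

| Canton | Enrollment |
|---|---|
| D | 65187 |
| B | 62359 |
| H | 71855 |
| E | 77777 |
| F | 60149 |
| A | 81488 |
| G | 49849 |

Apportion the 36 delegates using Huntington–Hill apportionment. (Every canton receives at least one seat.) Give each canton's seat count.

With divisor 13284: modified quotas D 4.907, B 4.694, H 5.409, E 5.855, F 4.528, A 6.134, G 3.753.
Geometric-mean thresholds: D √(4·5)=4.472, B √(4·5)=4.472, H √(5·6)=5.477, E √(5·6)=5.477, F √(4·5)=4.472, A √(6·7)=6.481, G √(3·4)=3.464.
Each quota rounded against its threshold gives D 5, B 5, H 5, E 6, F 5, A 6, G 4 (total 36).

D: 5; B: 5; H: 5; E: 6; F: 5; A: 6; G: 4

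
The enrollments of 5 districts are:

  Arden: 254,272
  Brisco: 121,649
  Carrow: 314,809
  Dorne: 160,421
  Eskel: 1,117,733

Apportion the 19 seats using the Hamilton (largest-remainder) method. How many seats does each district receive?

Arden: 2, Brisco: 1, Carrow: 3, Dorne: 2, Eskel: 11

Total 1968884; standard divisor 1968884/19 ≈ 103625.474.
Standard quotas: Arden 2.4538, Brisco 1.1739, Carrow 3.0379, Dorne 1.5481, Eskel 10.7863.
Lower quotas: Arden 2, Brisco 1, Carrow 3, Dorne 1, Eskel 10 (sum 17, leaving 2 seats).
Remainders in descending order: Eskel 0.7863, Dorne 0.5481, Arden 0.4538, Brisco 0.1739, Carrow 0.0379.
Largest remainders: Eskel, Dorne receive the extra seats.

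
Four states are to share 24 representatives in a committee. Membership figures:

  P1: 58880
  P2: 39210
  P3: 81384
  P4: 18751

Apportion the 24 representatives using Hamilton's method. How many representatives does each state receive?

P1=7, P2=5, P3=10, P4=2

The standard divisor is 198225/24 ≈ 8259.375.
Standard quotas: P1 7.1289, P2 4.7473, P3 9.8535, P4 2.2703.
Lower quotas: P1 7, P2 4, P3 9, P4 2 (sum 22, leaving 2 seats).
Remainders in descending order: P3 0.8535, P2 0.7473, P4 0.2703, P1 0.1289.
The surplus seats go to P3, P2.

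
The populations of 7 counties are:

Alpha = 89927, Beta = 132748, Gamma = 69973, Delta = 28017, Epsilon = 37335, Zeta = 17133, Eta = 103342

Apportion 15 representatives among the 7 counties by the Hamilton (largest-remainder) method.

Total 478475; standard divisor 478475/15 ≈ 31898.333.
Standard quotas: Alpha 2.8192, Beta 4.1616, Gamma 2.1936, Delta 0.8783, Epsilon 1.1704, Zeta 0.5371, Eta 3.2397.
Lower quotas: Alpha 2, Beta 4, Gamma 2, Delta 0, Epsilon 1, Zeta 0, Eta 3 (sum 12, leaving 3 seats).
Remainders in descending order: Delta 0.8783, Alpha 0.8192, Zeta 0.5371, Eta 0.2397, Gamma 0.1936, Epsilon 0.1704, Beta 0.1616.
The surplus seats go to Delta, Alpha, Zeta.

Alpha=3; Beta=4; Gamma=2; Delta=1; Epsilon=1; Zeta=1; Eta=3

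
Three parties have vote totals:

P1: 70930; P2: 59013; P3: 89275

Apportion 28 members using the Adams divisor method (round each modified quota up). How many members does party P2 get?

8

Standard divisor 219218/28 ≈ 7829.214; standard quotas: P1 9.060, P2 7.538, P3 11.403.
Rounding up gives 10, 8, 12 = 30 seats, so the divisor must be adjusted.
With modified divisor 8300: modified quotas P1 8.546, P2 7.110, P3 10.756.
Rounding up: P1 9, P2 8, P3 11 (total 28).
P2 receives 8.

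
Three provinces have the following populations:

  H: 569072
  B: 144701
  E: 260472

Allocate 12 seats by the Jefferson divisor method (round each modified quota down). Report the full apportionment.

H 7; B 2; E 3

Standard divisor 974245/12 ≈ 81187.083; standard quotas: H 7.009, B 1.782, E 3.208.
Rounding down gives 7, 1, 3 = 11 seats, so the divisor must be adjusted.
With modified divisor 71498.9: modified quotas H 7.959, B 2.024, E 3.643.
Rounding down: H 7, B 2, E 3 (total 12).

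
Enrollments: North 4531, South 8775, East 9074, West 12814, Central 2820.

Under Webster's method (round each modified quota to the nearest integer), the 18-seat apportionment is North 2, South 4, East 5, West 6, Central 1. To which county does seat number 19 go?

West

Priority for the next seat is population ÷ (current seats + 0.5).
Priorities: North 1812.400, South 1950.000, East 1649.818, West 1971.385, Central 1880.000.
Highest priority: West.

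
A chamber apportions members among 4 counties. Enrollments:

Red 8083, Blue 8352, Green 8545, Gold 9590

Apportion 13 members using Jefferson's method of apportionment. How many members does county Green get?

Standard divisor 34570/13 ≈ 2659.231; standard quotas: Red 3.040, Blue 3.141, Green 3.213, Gold 3.606.
Rounding down gives 3, 3, 3, 3 = 12 seats, so the divisor must be adjusted.
With modified divisor 2300: modified quotas Red 3.514, Blue 3.631, Green 3.715, Gold 4.170.
Rounding down: Red 3, Blue 3, Green 3, Gold 4 (total 13).
Green receives 3.

3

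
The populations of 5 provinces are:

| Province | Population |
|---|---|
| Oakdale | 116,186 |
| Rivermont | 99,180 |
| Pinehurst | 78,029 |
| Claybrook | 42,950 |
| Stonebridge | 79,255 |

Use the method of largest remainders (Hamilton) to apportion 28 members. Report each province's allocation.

Oakdale 8, Rivermont 7, Pinehurst 5, Claybrook 3, Stonebridge 5

The standard divisor is 415600/28 ≈ 14842.857.
Standard quotas: Oakdale 7.8277, Rivermont 6.6820, Pinehurst 5.2570, Claybrook 2.8936, Stonebridge 5.3396.
Lower quotas: Oakdale 7, Rivermont 6, Pinehurst 5, Claybrook 2, Stonebridge 5 (sum 25, leaving 3 seats).
Remainders in descending order: Claybrook 0.8936, Oakdale 0.8277, Rivermont 0.6820, Stonebridge 0.3396, Pinehurst 0.2570.
The surplus seats go to Claybrook, Oakdale, Rivermont.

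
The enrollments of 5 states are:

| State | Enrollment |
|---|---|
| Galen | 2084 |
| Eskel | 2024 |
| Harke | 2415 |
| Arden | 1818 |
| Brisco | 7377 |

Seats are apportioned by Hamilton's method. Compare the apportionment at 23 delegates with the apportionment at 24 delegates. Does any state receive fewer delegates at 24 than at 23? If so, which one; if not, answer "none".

At 23 seats: Galen 3, Eskel 3, Harke 3, Arden 3, Brisco 11.
At 24 seats: Galen 3, Eskel 3, Harke 4, Arden 3, Brisco 11.
No state's allocation decreased.

none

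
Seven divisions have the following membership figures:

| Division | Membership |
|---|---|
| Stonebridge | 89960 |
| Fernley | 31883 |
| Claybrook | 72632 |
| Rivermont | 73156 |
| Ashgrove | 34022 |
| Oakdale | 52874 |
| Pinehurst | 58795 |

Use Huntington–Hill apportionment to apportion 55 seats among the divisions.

Stonebridge 12; Fernley 4; Claybrook 10; Rivermont 10; Ashgrove 4; Oakdale 7; Pinehurst 8

With divisor 7632: modified quotas Stonebridge 11.787, Fernley 4.178, Claybrook 9.517, Rivermont 9.585, Ashgrove 4.458, Oakdale 6.928, Pinehurst 7.704.
Geometric-mean thresholds: Stonebridge √(11·12)=11.489, Fernley √(4·5)=4.472, Claybrook √(9·10)=9.487, Rivermont √(9·10)=9.487, Ashgrove √(4·5)=4.472, Oakdale √(6·7)=6.481, Pinehurst √(7·8)=7.483.
Each quota rounded against its threshold gives Stonebridge 12, Fernley 4, Claybrook 10, Rivermont 10, Ashgrove 4, Oakdale 7, Pinehurst 8 (total 55).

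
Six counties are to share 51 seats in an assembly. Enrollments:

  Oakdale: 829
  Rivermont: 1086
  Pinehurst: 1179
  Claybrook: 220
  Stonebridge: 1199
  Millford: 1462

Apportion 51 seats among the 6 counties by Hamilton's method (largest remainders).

Oakdale=7, Rivermont=9, Pinehurst=10, Claybrook=2, Stonebridge=10, Millford=13

Standard divisor: 5975 ÷ 51 ≈ 117.157.
Standard quotas: Oakdale 7.076, Rivermont 9.270, Pinehurst 10.063, Claybrook 1.878, Stonebridge 10.234, Millford 12.479.
Lower quotas: Oakdale 7, Rivermont 9, Pinehurst 10, Claybrook 1, Stonebridge 10, Millford 12 (sum 49, leaving 2 seats).
Remainders in descending order: Claybrook 0.878, Millford 0.479, Rivermont 0.270, Stonebridge 0.234, Oakdale 0.076, Pinehurst 0.063.
The surplus seats go to Claybrook, Millford.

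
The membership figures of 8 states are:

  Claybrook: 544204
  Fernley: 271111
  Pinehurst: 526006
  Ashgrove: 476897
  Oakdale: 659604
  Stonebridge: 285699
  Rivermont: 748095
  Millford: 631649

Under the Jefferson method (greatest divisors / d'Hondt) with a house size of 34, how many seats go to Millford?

Standard divisor 4143265/34 ≈ 121860.735; standard quotas: Claybrook 4.466, Fernley 2.225, Pinehurst 4.316, Ashgrove 3.913, Oakdale 5.413, Stonebridge 2.344, Rivermont 6.139, Millford 5.183.
Rounding down gives 4, 2, 4, 3, 5, 2, 6, 5 = 31 seats, so the divisor must be adjusted.
With modified divisor 107900: modified quotas Claybrook 5.044, Fernley 2.513, Pinehurst 4.875, Ashgrove 4.420, Oakdale 6.113, Stonebridge 2.648, Rivermont 6.933, Millford 5.854.
Rounding down: Claybrook 5, Fernley 2, Pinehurst 4, Ashgrove 4, Oakdale 6, Stonebridge 2, Rivermont 6, Millford 5 (total 34).
Millford receives 5.

5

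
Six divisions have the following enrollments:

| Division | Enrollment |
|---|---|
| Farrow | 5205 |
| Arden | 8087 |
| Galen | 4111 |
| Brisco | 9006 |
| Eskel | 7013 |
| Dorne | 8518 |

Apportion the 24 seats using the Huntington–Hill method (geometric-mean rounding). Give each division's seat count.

With divisor 1743: modified quotas Farrow 2.986, Arden 4.640, Galen 2.359, Brisco 5.167, Eskel 4.024, Dorne 4.887.
Geometric-mean thresholds: Farrow √(2·3)=2.449, Arden √(4·5)=4.472, Galen √(2·3)=2.449, Brisco √(5·6)=5.477, Eskel √(4·5)=4.472, Dorne √(4·5)=4.472.
Each quota rounded against its threshold gives Farrow 3, Arden 5, Galen 2, Brisco 5, Eskel 4, Dorne 5 (total 24).

Farrow 3; Arden 5; Galen 2; Brisco 5; Eskel 4; Dorne 5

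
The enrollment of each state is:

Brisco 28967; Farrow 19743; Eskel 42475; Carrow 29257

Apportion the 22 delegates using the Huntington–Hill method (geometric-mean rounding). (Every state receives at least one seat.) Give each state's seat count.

Brisco 5, Farrow 4, Eskel 8, Carrow 5

With divisor 5509: modified quotas Brisco 5.258, Farrow 3.584, Eskel 7.710, Carrow 5.311.
Geometric-mean thresholds: Brisco √(5·6)=5.477, Farrow √(3·4)=3.464, Eskel √(7·8)=7.483, Carrow √(5·6)=5.477.
Each quota rounded against its threshold gives Brisco 5, Farrow 4, Eskel 8, Carrow 5 (total 22).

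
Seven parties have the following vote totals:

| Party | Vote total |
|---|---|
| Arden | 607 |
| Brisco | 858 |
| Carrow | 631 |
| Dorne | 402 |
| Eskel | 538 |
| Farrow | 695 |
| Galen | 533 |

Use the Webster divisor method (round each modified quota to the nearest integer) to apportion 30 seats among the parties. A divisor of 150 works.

Arden: 4; Brisco: 6; Carrow: 4; Dorne: 3; Eskel: 4; Farrow: 5; Galen: 4

With modified divisor 150: modified quotas Arden 4.047, Brisco 5.720, Carrow 4.207, Dorne 2.680, Eskel 3.587, Farrow 4.633, Galen 3.553.
Rounding to the nearest integer: Arden 4, Brisco 6, Carrow 4, Dorne 3, Eskel 4, Farrow 5, Galen 4 (total 30).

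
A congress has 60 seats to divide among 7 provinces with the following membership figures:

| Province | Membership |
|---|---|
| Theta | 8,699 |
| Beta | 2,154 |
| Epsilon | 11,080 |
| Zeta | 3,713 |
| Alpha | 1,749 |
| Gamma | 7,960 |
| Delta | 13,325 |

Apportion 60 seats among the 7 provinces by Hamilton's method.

Total 48680; standard divisor 48680/60 ≈ 811.333.
Standard quotas: Theta 10.7219, Beta 2.6549, Epsilon 13.6565, Zeta 4.5764, Alpha 2.1557, Gamma 9.8110, Delta 16.4236.
Lower quotas: Theta 10, Beta 2, Epsilon 13, Zeta 4, Alpha 2, Gamma 9, Delta 16 (sum 56, leaving 4 seats).
Remainders in descending order: Gamma 0.8110, Theta 0.7219, Epsilon 0.6565, Beta 0.6549, Zeta 0.5764, Delta 0.4236, Alpha 0.1557.
Largest remainders: Gamma, Theta, Epsilon, Beta receive the extra seats.

Theta 11, Beta 3, Epsilon 14, Zeta 4, Alpha 2, Gamma 10, Delta 16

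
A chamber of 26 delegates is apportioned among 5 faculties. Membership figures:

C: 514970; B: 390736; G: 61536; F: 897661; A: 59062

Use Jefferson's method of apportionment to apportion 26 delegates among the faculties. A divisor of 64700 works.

C: 7, B: 6, G: 0, F: 13, A: 0

With modified divisor 64700: modified quotas C 7.959, B 6.039, G 0.951, F 13.874, A 0.913.
Rounding down: C 7, B 6, G 0, F 13, A 0 (total 26).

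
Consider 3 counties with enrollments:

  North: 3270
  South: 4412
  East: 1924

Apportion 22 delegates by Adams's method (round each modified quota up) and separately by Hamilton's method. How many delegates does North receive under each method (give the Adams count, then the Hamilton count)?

Adams: North 7, South 10, East 5.
Hamilton: North 8, South 10, East 4.
North gets 7 under Adams and 8 under Hamilton.

7 and 8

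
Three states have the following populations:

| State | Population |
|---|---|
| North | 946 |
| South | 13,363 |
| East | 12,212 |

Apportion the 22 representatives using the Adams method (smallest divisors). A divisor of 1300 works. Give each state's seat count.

North: 1, South: 11, East: 10

With modified divisor 1300: modified quotas North 0.728, South 10.279, East 9.394.
Rounding up: North 1, South 11, East 10 (total 22).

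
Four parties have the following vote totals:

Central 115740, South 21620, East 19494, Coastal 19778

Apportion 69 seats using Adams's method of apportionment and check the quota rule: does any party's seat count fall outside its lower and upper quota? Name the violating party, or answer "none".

Standard quotas: Central 45.213, South 8.446, East 7.615, Coastal 7.726.
Adams allocation: Central 44, South 9, East 8, Coastal 8.
Central has quota 45.213 (lower 45, upper 46) but receives 44 — outside the quota interval.

Central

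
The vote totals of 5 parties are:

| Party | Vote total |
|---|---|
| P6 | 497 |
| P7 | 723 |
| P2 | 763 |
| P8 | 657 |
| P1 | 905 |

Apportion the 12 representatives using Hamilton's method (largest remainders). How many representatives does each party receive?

P6=2, P7=2, P2=3, P8=2, P1=3

Total 3545; standard divisor 3545/12 ≈ 295.417.
Standard quotas: P6 1.682, P7 2.447, P2 2.583, P8 2.224, P1 3.063.
Lower quotas: P6 1, P7 2, P2 2, P8 2, P1 3 (sum 10, leaving 2 seats).
Remainders in descending order: P6 0.682, P2 0.583, P7 0.447, P8 0.224, P1 0.063.
The surplus seats go to P6, P2.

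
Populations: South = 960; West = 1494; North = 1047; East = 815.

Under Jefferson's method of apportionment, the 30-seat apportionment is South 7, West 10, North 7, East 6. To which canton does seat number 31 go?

West

Priority for the next seat is population ÷ (current seats + 1).
Priorities: South 120.000, West 135.818, North 130.875, East 116.429.
Highest priority: West.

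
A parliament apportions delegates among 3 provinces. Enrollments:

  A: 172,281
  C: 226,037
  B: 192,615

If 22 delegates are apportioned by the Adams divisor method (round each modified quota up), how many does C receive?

Standard divisor 590933/22 ≈ 26860.591; standard quotas: A 6.414, C 8.415, B 7.171.
Rounding up gives 7, 9, 8 = 24 seats, so the divisor must be adjusted.
With modified divisor 28500: modified quotas A 6.045, C 7.931, B 6.758.
Rounding up: A 7, C 8, B 7 (total 22).
C receives 8.

8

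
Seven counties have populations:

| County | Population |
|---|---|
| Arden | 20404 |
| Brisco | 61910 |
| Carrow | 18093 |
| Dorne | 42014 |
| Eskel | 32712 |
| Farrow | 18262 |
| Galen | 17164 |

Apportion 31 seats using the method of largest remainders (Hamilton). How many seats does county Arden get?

Total 210559; standard divisor 210559/31 ≈ 6792.226.
Standard quotas: Arden 3.0040, Brisco 9.1148, Carrow 2.6638, Dorne 6.1856, Eskel 4.8161, Farrow 2.6887, Galen 2.5270.
Lower quotas: Arden 3, Brisco 9, Carrow 2, Dorne 6, Eskel 4, Farrow 2, Galen 2 (sum 28, leaving 3 seats).
Remainders in descending order: Eskel 0.8161, Farrow 0.6887, Carrow 0.6638, Galen 0.5270, Dorne 0.1856, Brisco 0.1148, Arden 0.0040.
Largest remainders: Eskel, Farrow, Carrow receive the extra seats.
Arden receives 3.

3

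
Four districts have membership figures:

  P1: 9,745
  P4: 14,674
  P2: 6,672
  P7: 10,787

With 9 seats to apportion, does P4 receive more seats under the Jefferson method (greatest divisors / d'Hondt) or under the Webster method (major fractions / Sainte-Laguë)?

Jefferson

Jefferson: P1 2, P4 4, P2 1, P7 2.
Webster: P1 2, P4 3, P2 2, P7 2.
P4 gets 4 under Jefferson and 3 under Webster.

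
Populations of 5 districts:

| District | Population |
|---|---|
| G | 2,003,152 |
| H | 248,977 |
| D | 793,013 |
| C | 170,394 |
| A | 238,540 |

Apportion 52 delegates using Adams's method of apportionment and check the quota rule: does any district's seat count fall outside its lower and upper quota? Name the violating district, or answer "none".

Standard quotas: G 30.157, H 3.748, D 11.939, C 2.565, A 3.591.
Adams allocation: G 29, H 4, D 12, C 3, A 4.
G has quota 30.157 (lower 30, upper 31) but receives 29 — outside the quota interval.

G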